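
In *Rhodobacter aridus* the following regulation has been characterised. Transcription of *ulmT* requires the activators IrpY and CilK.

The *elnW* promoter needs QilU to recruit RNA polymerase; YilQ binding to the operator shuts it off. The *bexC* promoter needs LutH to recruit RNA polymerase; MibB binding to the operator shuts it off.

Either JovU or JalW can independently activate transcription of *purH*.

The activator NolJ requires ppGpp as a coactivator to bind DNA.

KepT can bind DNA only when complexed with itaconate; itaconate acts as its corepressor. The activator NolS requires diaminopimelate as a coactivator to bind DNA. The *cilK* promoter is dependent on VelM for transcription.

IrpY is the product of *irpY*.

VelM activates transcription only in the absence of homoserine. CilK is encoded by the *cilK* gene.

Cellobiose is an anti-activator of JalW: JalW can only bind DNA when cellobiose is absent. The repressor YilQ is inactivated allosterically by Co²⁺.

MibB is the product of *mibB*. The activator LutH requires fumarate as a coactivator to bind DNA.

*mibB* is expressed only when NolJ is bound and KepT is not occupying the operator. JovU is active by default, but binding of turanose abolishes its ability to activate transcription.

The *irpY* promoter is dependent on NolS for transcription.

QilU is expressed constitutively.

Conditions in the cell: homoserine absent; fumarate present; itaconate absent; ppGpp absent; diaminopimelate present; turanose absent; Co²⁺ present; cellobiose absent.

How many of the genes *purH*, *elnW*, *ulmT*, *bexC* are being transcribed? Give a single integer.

4

Turanose is absent, so JovU is active.
Cellobiose is absent, so JalW is active.
Activator JovU is present, so *purH* is transcribed.
→ *purH* is ON.
QilU is produced constitutively and is active.
Co²⁺ is present, so YilQ is inactive.
No repressor is bound and QilU is active, so *elnW* is transcribed.
→ *elnW* is ON.
Diaminopimelate is present, so NolS is active.
No repressor is bound and NolS is active, so *irpY* is transcribed.
So IrpY is produced and active.
Homoserine is absent, so VelM is active.
No repressor is bound and VelM is active, so *cilK* is transcribed.
So CilK is produced and active.
No repressor is bound and IrpY and CilK are active, so *ulmT* is transcribed.
→ *ulmT* is ON.
ppGpp is absent, so NolJ is inactive.
Itaconate is absent, so KepT is inactive.
Required activator NolJ is absent, so *mibB* is not transcribed.
So MibB is not produced.
Fumarate is present, so LutH is active.
No repressor is bound and LutH is active, so *bexC* is transcribed.
→ *bexC* is ON.
4 of the 4 genes are transcribed.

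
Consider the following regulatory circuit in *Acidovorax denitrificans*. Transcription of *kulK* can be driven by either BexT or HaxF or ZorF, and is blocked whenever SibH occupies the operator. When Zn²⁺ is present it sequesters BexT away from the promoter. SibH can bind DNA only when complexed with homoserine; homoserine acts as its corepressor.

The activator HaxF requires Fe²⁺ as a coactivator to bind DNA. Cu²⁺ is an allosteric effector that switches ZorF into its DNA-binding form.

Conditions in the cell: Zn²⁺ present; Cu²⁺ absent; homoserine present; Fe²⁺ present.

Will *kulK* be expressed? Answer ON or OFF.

OFF

Zn²⁺ is present, so BexT is inactive.
Homoserine is present, so SibH is active.
Fe²⁺ is present, so HaxF is active.
Cu²⁺ is absent, so ZorF is inactive.
With repressor SibH bound, *kulK* is not transcribed.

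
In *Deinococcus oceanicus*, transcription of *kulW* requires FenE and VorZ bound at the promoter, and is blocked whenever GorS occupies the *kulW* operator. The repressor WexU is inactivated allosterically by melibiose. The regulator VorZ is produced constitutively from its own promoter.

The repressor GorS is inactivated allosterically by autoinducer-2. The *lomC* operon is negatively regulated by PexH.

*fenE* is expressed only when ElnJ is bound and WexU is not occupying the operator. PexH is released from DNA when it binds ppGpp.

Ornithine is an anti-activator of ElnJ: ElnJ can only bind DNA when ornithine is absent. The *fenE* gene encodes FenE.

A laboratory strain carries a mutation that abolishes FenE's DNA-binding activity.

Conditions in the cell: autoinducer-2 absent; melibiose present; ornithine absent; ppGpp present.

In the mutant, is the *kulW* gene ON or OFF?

OFF

FenE is non-functional in this strain, so it has no effect.
VorZ is produced constitutively and is active.
Autoinducer-2 is absent, so GorS is active.
With repressor GorS bound, *kulW* is not transcribed.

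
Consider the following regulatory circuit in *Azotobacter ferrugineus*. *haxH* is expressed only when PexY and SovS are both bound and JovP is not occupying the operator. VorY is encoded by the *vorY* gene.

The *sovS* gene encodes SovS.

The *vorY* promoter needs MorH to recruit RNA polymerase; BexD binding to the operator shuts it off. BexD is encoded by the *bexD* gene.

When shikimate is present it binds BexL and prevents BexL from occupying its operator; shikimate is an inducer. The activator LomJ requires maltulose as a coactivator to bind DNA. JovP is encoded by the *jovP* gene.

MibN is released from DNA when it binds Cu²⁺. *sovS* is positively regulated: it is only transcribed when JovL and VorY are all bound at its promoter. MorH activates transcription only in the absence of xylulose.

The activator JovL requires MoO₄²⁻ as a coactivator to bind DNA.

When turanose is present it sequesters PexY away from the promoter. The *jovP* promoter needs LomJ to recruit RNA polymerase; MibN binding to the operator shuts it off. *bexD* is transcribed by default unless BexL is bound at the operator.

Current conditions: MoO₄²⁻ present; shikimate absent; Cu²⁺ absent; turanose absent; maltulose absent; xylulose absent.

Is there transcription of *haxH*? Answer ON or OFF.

ON

Turanose is absent, so PexY is active.
MoO₄²⁻ is present, so JovL is active.
Xylulose is absent, so MorH is active.
Shikimate is absent, so BexL is active.
With repressor BexL bound, *bexD* is not transcribed.
So BexD is not produced.
No repressor is bound and MorH is active, so *vorY* is transcribed.
So VorY is produced and active.
No repressor is bound and JovL and VorY are active, so *sovS* is transcribed.
So SovS is produced and active.
Cu²⁺ is absent, so MibN is active.
Maltulose is absent, so LomJ is inactive.
With repressor MibN bound, *jovP* is not transcribed.
So JovP is not produced.
No repressor is bound and PexY and SovS are active, so *haxH* is transcribed.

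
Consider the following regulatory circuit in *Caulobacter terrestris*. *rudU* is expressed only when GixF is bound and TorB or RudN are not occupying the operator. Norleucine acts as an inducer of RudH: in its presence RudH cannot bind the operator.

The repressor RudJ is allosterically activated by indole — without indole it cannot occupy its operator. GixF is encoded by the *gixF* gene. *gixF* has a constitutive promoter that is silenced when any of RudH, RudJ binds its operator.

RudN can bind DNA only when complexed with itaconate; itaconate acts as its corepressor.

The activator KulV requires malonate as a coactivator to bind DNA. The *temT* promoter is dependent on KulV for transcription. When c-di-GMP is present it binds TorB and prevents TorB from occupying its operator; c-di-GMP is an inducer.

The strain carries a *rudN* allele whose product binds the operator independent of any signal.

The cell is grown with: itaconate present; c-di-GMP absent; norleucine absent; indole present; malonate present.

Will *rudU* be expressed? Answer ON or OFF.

OFF

c-di-GMP is absent, so TorB is active.
RudN is constitutively active in this strain.
Norleucine is absent, so RudH is active.
Indole is present, so RudJ is active.
With repressor RudH bound, *gixF* is not transcribed.
So GixF is not produced.
With repressor TorB bound, *rudU* is not transcribed.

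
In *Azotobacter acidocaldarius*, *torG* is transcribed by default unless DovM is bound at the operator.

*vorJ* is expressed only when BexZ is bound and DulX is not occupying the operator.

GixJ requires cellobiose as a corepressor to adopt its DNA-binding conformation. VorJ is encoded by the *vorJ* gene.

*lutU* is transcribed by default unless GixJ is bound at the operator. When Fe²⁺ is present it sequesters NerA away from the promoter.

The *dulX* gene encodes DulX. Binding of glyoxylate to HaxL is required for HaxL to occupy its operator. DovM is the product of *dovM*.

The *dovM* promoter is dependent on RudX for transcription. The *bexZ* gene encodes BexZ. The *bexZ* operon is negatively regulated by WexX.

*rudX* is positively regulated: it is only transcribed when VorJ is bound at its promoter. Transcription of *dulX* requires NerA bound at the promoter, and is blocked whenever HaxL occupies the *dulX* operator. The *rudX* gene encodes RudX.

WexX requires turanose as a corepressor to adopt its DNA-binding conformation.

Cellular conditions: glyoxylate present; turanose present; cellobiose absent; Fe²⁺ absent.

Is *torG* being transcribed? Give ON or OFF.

Turanose is present, so WexX is active.
With repressor WexX bound, *bexZ* is not transcribed.
So BexZ is not produced.
Fe²⁺ is absent, so NerA is active.
Glyoxylate is present, so HaxL is active.
With repressor HaxL bound, *dulX* is not transcribed.
So DulX is not produced.
Required activator BexZ is absent, so *vorJ* is not transcribed.
So VorJ is not produced.
Required activator VorJ is absent, so *rudX* is not transcribed.
So RudX is not produced.
Required activator RudX is absent, so *dovM* is not transcribed.
So DovM is not produced.
With no repressor bound, *torG* is transcribed.

ON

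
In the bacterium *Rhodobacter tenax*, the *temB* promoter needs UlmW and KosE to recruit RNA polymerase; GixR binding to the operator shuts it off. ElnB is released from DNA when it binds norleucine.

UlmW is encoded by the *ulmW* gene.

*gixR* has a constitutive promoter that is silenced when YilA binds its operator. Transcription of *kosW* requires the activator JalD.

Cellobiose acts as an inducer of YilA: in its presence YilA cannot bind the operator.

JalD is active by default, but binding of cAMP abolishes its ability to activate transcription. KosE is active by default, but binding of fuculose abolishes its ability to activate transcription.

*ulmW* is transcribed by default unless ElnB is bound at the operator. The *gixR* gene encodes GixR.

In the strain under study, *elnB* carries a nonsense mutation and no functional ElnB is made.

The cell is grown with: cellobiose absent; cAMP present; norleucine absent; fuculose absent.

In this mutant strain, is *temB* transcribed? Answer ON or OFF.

ON

ElnB is non-functional in this strain, so it has no effect.
With no repressor bound, *ulmW* is transcribed.
So UlmW is produced and active.
Fuculose is absent, so KosE is active.
Cellobiose is absent, so YilA is active.
With repressor YilA bound, *gixR* is not transcribed.
So GixR is not produced.
No repressor is bound and UlmW and KosE are active, so *temB* is transcribed.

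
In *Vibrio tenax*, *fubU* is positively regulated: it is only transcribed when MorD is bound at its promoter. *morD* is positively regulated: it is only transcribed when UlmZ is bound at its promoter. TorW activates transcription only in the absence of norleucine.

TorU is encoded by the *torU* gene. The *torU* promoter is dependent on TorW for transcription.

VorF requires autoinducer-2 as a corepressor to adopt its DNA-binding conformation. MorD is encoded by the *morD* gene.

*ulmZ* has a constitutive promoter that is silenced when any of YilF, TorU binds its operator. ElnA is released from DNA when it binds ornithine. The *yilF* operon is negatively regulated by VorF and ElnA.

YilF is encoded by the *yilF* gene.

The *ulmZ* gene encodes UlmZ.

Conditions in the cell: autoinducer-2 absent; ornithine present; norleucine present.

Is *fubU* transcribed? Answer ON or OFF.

Autoinducer-2 is absent, so VorF is inactive.
Ornithine is present, so ElnA is inactive.
With no repressor bound, *yilF* is transcribed.
So YilF is produced and active.
Norleucine is present, so TorW is inactive.
Required activator TorW is absent, so *torU* is not transcribed.
So TorU is not produced.
With repressor YilF bound, *ulmZ* is not transcribed.
So UlmZ is not produced.
Required activator UlmZ is absent, so *morD* is not transcribed.
So MorD is not produced.
Required activator MorD is absent, so *fubU* is not transcribed.

OFF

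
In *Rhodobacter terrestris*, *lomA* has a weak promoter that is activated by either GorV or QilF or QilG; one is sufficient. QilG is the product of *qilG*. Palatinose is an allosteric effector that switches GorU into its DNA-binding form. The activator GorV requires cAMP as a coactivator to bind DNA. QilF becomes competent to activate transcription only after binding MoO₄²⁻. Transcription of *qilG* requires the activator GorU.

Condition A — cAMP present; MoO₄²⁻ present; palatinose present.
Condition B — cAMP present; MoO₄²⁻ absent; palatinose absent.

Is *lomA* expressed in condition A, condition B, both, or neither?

Condition A:
cAMP is present, so GorV is active.
MoO₄²⁻ is present, so QilF is active.
Palatinose is present, so GorU is active.
No repressor is bound and GorU is active, so *qilG* is transcribed.
So QilG is produced and active.
Activator GorV is present, so *lomA* is transcribed.
→ *lomA* is ON in A.
Condition B:
cAMP is present, so GorV is active.
MoO₄²⁻ is absent, so QilF is inactive.
Palatinose is absent, so GorU is inactive.
Required activator GorU is absent, so *qilG* is not transcribed.
So QilG is not produced.
Activator GorV is present, so *lomA* is transcribed.
→ *lomA* is ON in B.

both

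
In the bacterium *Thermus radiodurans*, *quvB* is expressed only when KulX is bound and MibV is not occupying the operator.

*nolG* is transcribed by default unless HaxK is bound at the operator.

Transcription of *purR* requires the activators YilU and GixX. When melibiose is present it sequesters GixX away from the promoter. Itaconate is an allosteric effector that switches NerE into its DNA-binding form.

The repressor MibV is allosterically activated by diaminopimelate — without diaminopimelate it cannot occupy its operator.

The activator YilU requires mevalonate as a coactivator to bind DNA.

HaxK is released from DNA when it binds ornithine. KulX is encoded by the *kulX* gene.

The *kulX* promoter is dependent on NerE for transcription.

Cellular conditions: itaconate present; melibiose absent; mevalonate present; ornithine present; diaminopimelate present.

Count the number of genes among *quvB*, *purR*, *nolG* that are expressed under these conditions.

2

Diaminopimelate is present, so MibV is active.
Itaconate is present, so NerE is active.
No repressor is bound and NerE is active, so *kulX* is transcribed.
So KulX is produced and active.
With repressor MibV bound, *quvB* is not transcribed.
→ *quvB* is OFF.
Mevalonate is present, so YilU is active.
Melibiose is absent, so GixX is active.
No repressor is bound and YilU and GixX are active, so *purR* is transcribed.
→ *purR* is ON.
Ornithine is present, so HaxK is inactive.
With no repressor bound, *nolG* is transcribed.
→ *nolG* is ON.
2 of the 3 genes are transcribed.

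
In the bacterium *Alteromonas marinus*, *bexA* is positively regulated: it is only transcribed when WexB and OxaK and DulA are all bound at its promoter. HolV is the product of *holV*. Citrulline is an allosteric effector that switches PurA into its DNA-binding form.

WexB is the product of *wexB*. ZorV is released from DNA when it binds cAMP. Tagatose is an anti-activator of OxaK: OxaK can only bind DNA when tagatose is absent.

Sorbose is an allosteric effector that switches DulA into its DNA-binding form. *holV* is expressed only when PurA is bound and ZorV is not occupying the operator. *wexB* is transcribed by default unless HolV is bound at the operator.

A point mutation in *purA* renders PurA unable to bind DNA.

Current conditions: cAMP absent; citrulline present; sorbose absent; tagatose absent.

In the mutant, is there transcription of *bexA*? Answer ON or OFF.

OFF

PurA is non-functional in this strain, so it has no effect.
cAMP is absent, so ZorV is active.
With repressor ZorV bound, *holV* is not transcribed.
So HolV is not produced.
With no repressor bound, *wexB* is transcribed.
So WexB is produced and active.
Tagatose is absent, so OxaK is active.
Sorbose is absent, so DulA is inactive.
Required activator DulA is absent, so *bexA* is not transcribed.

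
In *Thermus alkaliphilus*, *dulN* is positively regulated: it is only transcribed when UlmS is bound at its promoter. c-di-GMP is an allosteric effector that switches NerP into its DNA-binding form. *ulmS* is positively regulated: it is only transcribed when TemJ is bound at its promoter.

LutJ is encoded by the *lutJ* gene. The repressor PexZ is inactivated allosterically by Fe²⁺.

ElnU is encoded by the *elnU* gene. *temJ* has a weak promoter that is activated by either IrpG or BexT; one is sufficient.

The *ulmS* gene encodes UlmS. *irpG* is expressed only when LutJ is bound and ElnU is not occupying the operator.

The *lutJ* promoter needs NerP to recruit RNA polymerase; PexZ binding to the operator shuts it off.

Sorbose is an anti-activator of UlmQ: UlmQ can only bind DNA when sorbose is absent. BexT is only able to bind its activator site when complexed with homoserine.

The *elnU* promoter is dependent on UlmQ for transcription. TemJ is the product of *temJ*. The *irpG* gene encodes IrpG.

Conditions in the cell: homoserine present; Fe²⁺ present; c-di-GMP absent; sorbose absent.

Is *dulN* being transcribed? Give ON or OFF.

ON

Sorbose is absent, so UlmQ is active.
No repressor is bound and UlmQ is active, so *elnU* is transcribed.
So ElnU is produced and active.
Fe²⁺ is present, so PexZ is inactive.
c-di-GMP is absent, so NerP is inactive.
Required activator NerP is absent, so *lutJ* is not transcribed.
So LutJ is not produced.
With repressor ElnU bound, *irpG* is not transcribed.
So IrpG is not produced.
Homoserine is present, so BexT is active.
Activator BexT is present, so *temJ* is transcribed.
So TemJ is produced and active.
No repressor is bound and TemJ is active, so *ulmS* is transcribed.
So UlmS is produced and active.
No repressor is bound and UlmS is active, so *dulN* is transcribed.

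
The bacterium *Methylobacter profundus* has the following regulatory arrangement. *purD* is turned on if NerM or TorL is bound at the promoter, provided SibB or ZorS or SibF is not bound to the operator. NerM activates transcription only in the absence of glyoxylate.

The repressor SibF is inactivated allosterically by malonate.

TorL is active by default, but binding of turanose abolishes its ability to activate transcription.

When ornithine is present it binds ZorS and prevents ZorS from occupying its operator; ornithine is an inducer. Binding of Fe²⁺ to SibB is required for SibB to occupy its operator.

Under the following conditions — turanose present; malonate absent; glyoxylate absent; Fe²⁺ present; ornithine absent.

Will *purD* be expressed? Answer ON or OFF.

Fe²⁺ is present, so SibB is active.
Ornithine is absent, so ZorS is active.
Glyoxylate is absent, so NerM is active.
Malonate is absent, so SibF is active.
Turanose is present, so TorL is inactive.
With repressor SibB bound, *purD* is not transcribed.

OFF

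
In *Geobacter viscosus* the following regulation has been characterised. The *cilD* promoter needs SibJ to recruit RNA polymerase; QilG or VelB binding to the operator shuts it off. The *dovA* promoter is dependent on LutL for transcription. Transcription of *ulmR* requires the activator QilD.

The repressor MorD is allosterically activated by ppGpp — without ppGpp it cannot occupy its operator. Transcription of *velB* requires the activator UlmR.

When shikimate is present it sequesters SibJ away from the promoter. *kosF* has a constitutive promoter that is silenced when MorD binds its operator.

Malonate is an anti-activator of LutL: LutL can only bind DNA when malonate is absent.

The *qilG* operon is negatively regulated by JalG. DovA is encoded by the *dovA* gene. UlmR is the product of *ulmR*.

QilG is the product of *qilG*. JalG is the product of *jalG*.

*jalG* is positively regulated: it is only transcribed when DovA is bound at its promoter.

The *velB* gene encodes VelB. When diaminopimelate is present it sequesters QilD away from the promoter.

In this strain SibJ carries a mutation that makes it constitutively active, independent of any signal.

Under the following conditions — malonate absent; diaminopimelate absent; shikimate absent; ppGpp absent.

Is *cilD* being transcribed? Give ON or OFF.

Malonate is absent, so LutL is active.
No repressor is bound and LutL is active, so *dovA* is transcribed.
So DovA is produced and active.
No repressor is bound and DovA is active, so *jalG* is transcribed.
So JalG is produced and active.
With repressor JalG bound, *qilG* is not transcribed.
So QilG is not produced.
Diaminopimelate is absent, so QilD is active.
No repressor is bound and QilD is active, so *ulmR* is transcribed.
So UlmR is produced and active.
No repressor is bound and UlmR is active, so *velB* is transcribed.
So VelB is produced and active.
SibJ is constitutively active in this strain.
With repressor VelB bound, *cilD* is not transcribed.

OFF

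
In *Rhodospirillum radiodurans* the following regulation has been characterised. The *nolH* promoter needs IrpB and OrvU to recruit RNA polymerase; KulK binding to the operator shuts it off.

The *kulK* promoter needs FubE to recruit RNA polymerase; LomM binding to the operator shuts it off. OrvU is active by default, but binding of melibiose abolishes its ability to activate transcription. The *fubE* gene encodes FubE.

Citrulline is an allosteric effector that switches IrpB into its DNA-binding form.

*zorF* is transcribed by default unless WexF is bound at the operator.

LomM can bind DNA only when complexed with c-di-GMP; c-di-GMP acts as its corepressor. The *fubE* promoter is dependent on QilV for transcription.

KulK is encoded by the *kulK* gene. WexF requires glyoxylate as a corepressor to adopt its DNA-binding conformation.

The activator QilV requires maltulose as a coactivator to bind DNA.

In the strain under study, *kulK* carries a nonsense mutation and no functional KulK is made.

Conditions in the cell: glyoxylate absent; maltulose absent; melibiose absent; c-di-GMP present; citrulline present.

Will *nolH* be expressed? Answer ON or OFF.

Citrulline is present, so IrpB is active.
KulK is non-functional in this strain, so it has no effect.
Melibiose is absent, so OrvU is active.
No repressor is bound and IrpB and OrvU are active, so *nolH* is transcribed.

ON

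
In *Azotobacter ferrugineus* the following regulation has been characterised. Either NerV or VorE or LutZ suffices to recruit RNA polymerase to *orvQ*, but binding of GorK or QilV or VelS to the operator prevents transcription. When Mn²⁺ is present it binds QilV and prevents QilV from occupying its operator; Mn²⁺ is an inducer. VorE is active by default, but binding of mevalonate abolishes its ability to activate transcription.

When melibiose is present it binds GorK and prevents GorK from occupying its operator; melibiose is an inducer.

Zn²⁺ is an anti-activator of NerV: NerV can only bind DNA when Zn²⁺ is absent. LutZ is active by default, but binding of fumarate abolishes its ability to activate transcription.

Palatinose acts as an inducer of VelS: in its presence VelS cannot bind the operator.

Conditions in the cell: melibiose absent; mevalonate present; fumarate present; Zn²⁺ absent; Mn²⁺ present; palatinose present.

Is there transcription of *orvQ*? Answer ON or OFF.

Zn²⁺ is absent, so NerV is active.
Melibiose is absent, so GorK is active.
Mevalonate is present, so VorE is inactive.
Fumarate is present, so LutZ is inactive.
Mn²⁺ is present, so QilV is inactive.
Palatinose is present, so VelS is inactive.
With repressor GorK bound, *orvQ* is not transcribed.

OFF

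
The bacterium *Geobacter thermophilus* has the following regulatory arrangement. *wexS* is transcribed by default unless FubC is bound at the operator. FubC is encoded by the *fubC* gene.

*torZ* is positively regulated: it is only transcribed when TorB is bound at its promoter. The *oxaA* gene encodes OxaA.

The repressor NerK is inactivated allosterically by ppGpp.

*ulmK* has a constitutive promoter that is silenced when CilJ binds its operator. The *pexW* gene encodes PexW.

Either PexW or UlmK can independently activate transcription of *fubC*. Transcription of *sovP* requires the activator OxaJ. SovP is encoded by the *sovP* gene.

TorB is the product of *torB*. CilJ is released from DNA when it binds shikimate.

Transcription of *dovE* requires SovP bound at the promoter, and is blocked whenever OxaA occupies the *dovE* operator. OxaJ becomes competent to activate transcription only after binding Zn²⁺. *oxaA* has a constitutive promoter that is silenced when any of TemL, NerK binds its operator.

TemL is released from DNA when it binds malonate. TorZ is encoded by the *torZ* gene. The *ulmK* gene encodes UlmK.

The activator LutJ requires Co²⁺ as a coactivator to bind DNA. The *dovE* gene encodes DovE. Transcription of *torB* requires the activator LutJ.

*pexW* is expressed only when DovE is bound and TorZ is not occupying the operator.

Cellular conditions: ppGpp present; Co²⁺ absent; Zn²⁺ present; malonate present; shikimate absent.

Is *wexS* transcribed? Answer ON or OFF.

Malonate is present, so TemL is inactive.
ppGpp is present, so NerK is inactive.
With no repressor bound, *oxaA* is transcribed.
So OxaA is produced and active.
Zn²⁺ is present, so OxaJ is active.
No repressor is bound and OxaJ is active, so *sovP* is transcribed.
So SovP is produced and active.
With repressor OxaA bound, *dovE* is not transcribed.
So DovE is not produced.
Co²⁺ is absent, so LutJ is inactive.
Required activator LutJ is absent, so *torB* is not transcribed.
So TorB is not produced.
Required activator TorB is absent, so *torZ* is not transcribed.
So TorZ is not produced.
Required activator DovE is absent, so *pexW* is not transcribed.
So PexW is not produced.
Shikimate is absent, so CilJ is active.
With repressor CilJ bound, *ulmK* is not transcribed.
So UlmK is not produced.
No activator is available at the *fubC* promoter, so *fubC* is not transcribed.
So FubC is not produced.
With no repressor bound, *wexS* is transcribed.

ON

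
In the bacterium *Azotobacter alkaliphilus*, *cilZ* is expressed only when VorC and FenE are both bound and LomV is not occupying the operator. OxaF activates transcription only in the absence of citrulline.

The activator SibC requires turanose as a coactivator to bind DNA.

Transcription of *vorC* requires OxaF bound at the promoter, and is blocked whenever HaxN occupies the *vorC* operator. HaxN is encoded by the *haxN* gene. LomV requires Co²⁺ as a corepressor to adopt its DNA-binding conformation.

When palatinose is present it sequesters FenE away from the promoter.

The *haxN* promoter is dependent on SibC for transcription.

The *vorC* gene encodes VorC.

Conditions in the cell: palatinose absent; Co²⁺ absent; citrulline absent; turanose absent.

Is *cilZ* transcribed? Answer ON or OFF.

Co²⁺ is absent, so LomV is inactive.
Turanose is absent, so SibC is inactive.
Required activator SibC is absent, so *haxN* is not transcribed.
So HaxN is not produced.
Citrulline is absent, so OxaF is active.
No repressor is bound and OxaF is active, so *vorC* is transcribed.
So VorC is produced and active.
Palatinose is absent, so FenE is active.
No repressor is bound and VorC and FenE are active, so *cilZ* is transcribed.

ON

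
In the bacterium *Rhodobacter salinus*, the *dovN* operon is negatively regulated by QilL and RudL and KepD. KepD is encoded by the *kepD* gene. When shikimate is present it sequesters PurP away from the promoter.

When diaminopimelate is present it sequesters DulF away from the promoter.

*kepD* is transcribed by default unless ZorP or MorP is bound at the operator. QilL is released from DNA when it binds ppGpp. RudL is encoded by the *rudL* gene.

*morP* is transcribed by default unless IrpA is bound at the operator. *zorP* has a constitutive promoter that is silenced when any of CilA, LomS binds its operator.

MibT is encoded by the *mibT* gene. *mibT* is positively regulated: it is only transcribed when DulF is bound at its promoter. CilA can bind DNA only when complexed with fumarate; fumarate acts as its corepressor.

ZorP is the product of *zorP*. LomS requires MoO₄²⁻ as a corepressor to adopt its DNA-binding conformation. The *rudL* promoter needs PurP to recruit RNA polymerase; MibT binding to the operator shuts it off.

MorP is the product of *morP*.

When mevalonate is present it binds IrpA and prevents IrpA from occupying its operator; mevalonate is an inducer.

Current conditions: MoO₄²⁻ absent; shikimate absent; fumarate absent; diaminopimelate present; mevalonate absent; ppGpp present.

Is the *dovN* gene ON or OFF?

OFF

ppGpp is present, so QilL is inactive.
Diaminopimelate is present, so DulF is inactive.
Required activator DulF is absent, so *mibT* is not transcribed.
So MibT is not produced.
Shikimate is absent, so PurP is active.
No repressor is bound and PurP is active, so *rudL* is transcribed.
So RudL is produced and active.
Fumarate is absent, so CilA is inactive.
MoO₄²⁻ is absent, so LomS is inactive.
With no repressor bound, *zorP* is transcribed.
So ZorP is produced and active.
Mevalonate is absent, so IrpA is active.
With repressor IrpA bound, *morP* is not transcribed.
So MorP is not produced.
With repressor ZorP bound, *kepD* is not transcribed.
So KepD is not produced.
With repressor RudL bound, *dovN* is not transcribed.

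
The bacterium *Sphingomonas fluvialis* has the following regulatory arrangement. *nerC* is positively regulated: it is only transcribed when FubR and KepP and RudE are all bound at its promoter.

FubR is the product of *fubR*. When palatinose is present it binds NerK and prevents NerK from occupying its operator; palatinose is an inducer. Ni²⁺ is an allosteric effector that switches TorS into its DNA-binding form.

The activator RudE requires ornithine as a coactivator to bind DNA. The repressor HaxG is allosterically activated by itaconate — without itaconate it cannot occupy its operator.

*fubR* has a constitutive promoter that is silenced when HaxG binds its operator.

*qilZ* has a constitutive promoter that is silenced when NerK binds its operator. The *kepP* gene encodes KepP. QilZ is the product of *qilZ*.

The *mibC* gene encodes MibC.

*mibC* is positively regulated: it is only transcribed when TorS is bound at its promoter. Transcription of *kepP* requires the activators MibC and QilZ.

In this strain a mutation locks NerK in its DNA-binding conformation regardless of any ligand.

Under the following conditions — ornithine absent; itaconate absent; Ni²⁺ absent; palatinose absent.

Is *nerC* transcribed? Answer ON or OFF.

Itaconate is absent, so HaxG is inactive.
With no repressor bound, *fubR* is transcribed.
So FubR is produced and active.
Ni²⁺ is absent, so TorS is inactive.
Required activator TorS is absent, so *mibC* is not transcribed.
So MibC is not produced.
NerK is constitutively active in this strain.
With repressor NerK bound, *qilZ* is not transcribed.
So QilZ is not produced.
Required activator MibC is absent, so *kepP* is not transcribed.
So KepP is not produced.
Ornithine is absent, so RudE is inactive.
Required activator KepP is absent, so *nerC* is not transcribed.

OFF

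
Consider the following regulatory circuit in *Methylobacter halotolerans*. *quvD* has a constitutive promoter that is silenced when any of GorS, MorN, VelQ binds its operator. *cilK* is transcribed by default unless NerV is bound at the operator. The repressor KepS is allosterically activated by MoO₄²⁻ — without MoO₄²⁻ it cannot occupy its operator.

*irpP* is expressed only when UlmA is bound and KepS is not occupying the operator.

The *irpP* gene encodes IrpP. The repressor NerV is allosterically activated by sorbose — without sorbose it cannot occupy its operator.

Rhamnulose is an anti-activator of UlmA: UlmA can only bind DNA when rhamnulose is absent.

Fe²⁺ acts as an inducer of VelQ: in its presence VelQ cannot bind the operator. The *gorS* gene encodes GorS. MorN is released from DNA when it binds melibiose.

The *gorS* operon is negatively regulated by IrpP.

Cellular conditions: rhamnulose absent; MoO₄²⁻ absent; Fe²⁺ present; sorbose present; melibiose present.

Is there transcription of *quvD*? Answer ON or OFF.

ON

MoO₄²⁻ is absent, so KepS is inactive.
Rhamnulose is absent, so UlmA is active.
No repressor is bound and UlmA is active, so *irpP* is transcribed.
So IrpP is produced and active.
With repressor IrpP bound, *gorS* is not transcribed.
So GorS is not produced.
Melibiose is present, so MorN is inactive.
Fe²⁺ is present, so VelQ is inactive.
With no repressor bound, *quvD* is transcribed.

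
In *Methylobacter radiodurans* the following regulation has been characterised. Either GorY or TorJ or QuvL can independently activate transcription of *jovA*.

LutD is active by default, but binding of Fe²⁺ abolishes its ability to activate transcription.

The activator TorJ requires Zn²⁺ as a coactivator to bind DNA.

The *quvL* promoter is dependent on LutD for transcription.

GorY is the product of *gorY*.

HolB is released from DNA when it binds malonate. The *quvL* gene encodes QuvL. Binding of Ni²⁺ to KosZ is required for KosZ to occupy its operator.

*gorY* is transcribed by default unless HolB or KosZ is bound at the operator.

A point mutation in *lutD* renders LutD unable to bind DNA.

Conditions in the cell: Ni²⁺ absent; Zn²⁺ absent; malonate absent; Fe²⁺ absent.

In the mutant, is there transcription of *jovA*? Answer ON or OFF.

OFF

Malonate is absent, so HolB is active.
Ni²⁺ is absent, so KosZ is inactive.
With repressor HolB bound, *gorY* is not transcribed.
So GorY is not produced.
Zn²⁺ is absent, so TorJ is inactive.
LutD is non-functional in this strain, so it has no effect.
Required activator LutD is absent, so *quvL* is not transcribed.
So QuvL is not produced.
No activator is available at the *jovA* promoter, so *jovA* is not transcribed.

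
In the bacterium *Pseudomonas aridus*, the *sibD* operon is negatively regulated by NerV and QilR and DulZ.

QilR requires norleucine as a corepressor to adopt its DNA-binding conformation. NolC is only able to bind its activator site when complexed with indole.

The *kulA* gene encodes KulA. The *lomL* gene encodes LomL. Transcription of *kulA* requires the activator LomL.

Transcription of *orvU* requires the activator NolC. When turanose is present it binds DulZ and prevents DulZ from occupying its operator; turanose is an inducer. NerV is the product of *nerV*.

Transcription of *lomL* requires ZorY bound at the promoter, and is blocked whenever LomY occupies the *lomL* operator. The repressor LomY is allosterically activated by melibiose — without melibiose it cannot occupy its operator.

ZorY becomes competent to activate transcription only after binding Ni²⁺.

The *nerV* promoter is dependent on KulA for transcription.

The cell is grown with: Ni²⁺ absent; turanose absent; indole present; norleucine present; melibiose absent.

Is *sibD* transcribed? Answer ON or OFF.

Ni²⁺ is absent, so ZorY is inactive.
Melibiose is absent, so LomY is inactive.
Required activator ZorY is absent, so *lomL* is not transcribed.
So LomL is not produced.
Required activator LomL is absent, so *kulA* is not transcribed.
So KulA is not produced.
Required activator KulA is absent, so *nerV* is not transcribed.
So NerV is not produced.
Norleucine is present, so QilR is active.
Turanose is absent, so DulZ is active.
With repressor QilR bound, *sibD* is not transcribed.

OFF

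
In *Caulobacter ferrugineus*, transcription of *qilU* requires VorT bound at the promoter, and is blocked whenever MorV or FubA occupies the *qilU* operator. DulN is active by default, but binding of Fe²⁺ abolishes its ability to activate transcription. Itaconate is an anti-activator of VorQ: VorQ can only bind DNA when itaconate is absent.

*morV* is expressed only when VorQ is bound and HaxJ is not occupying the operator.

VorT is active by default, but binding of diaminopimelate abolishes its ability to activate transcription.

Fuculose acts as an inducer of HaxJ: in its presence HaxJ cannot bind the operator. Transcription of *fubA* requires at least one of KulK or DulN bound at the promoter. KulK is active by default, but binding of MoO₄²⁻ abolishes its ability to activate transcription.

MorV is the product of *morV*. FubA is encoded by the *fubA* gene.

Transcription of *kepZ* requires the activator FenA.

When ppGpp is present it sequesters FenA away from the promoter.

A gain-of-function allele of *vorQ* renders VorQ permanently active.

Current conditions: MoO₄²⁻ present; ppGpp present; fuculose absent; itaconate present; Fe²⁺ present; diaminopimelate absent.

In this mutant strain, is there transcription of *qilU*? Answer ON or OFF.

ON

Fuculose is absent, so HaxJ is active.
VorQ is constitutively active in this strain.
With repressor HaxJ bound, *morV* is not transcribed.
So MorV is not produced.
MoO₄²⁻ is present, so KulK is inactive.
Fe²⁺ is present, so DulN is inactive.
No activator is available at the *fubA* promoter, so *fubA* is not transcribed.
So FubA is not produced.
Diaminopimelate is absent, so VorT is active.
No repressor is bound and VorT is active, so *qilU* is transcribed.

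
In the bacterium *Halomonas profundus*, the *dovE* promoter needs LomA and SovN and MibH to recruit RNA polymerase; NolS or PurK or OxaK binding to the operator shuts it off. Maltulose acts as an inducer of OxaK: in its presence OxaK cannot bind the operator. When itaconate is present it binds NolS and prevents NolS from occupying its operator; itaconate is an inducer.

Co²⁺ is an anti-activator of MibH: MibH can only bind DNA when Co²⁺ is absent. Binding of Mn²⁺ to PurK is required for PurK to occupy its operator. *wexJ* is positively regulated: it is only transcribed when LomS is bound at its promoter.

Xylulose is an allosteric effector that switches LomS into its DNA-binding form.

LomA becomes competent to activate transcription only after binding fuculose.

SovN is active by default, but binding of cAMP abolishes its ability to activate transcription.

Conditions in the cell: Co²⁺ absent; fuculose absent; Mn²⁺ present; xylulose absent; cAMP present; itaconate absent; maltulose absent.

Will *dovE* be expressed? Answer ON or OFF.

OFF

Itaconate is absent, so NolS is active.
Mn²⁺ is present, so PurK is active.
Fuculose is absent, so LomA is inactive.
cAMP is present, so SovN is inactive.
Maltulose is absent, so OxaK is active.
Co²⁺ is absent, so MibH is active.
With repressor NolS bound, *dovE* is not transcribed.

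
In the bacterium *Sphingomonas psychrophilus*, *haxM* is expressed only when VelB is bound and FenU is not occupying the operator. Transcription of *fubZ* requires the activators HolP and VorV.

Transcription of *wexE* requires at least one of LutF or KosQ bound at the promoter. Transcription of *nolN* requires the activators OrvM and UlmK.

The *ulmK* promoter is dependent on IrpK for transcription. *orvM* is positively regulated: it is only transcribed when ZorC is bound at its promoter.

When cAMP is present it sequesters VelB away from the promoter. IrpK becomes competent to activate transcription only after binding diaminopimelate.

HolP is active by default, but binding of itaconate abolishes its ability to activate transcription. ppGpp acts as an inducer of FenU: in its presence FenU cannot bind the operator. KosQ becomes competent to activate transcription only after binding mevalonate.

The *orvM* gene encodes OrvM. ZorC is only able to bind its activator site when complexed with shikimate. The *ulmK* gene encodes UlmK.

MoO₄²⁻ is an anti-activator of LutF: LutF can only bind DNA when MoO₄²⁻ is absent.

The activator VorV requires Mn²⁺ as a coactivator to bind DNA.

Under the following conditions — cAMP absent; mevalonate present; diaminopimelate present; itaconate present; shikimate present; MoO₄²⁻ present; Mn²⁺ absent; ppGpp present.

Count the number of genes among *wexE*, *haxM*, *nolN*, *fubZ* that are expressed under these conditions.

3

MoO₄²⁻ is present, so LutF is inactive.
Mevalonate is present, so KosQ is active.
Activator KosQ is present, so *wexE* is transcribed.
→ *wexE* is ON.
cAMP is absent, so VelB is active.
ppGpp is present, so FenU is inactive.
No repressor is bound and VelB is active, so *haxM* is transcribed.
→ *haxM* is ON.
Shikimate is present, so ZorC is active.
No repressor is bound and ZorC is active, so *orvM* is transcribed.
So OrvM is produced and active.
Diaminopimelate is present, so IrpK is active.
No repressor is bound and IrpK is active, so *ulmK* is transcribed.
So UlmK is produced and active.
No repressor is bound and OrvM and UlmK are active, so *nolN* is transcribed.
→ *nolN* is ON.
Itaconate is present, so HolP is inactive.
Mn²⁺ is absent, so VorV is inactive.
Required activator HolP is absent, so *fubZ* is not transcribed.
→ *fubZ* is OFF.
3 of the 4 genes are transcribed.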